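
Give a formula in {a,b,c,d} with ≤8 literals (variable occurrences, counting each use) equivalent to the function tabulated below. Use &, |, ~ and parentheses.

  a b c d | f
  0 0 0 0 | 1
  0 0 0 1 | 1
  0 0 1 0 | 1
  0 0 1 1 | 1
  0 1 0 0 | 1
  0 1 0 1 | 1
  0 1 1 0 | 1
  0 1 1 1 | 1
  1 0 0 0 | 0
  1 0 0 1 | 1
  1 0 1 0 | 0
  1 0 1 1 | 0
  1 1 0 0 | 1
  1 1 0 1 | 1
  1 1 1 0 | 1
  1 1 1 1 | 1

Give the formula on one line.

(b | (~a | ((~c & d) | (~d & b))))

  ~a = 1111111100000000
  ~c = 1100110011001100
  (~c & d) = 0100010001000100
  ~d = 1010101010101010
  (~d & b) = 0000101000001010
  ((~c & d) | (~d & b)) = 0100111001001110
  (~a | ((~c & d) | (~d & b))) = 1111111101001110
  (b | (~a | ((~c & d) | (~d & b)))) = 1111111101001111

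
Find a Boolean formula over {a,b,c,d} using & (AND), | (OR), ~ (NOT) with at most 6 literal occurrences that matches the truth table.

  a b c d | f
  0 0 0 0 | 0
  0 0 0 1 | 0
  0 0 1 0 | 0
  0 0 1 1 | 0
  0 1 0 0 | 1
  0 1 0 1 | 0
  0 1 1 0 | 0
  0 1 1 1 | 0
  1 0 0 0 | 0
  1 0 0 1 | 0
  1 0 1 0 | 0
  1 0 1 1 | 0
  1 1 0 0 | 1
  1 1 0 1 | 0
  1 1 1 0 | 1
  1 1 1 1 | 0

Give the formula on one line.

  ~d = 1010101010101010
  ~c = 1100110011001100
  (~d & ~c) = 1000100010001000
  (b & (~d & ~c)) = 0000100000001000
  (~d & a) = 0000000010101010
  ((b & (~d & ~c)) | (~d & a)) = 0000100010101010
  (((b & (~d & ~c)) | (~d & a)) & b) = 0000100000001010

(((b & (~d & ~c)) | (~d & a)) & b)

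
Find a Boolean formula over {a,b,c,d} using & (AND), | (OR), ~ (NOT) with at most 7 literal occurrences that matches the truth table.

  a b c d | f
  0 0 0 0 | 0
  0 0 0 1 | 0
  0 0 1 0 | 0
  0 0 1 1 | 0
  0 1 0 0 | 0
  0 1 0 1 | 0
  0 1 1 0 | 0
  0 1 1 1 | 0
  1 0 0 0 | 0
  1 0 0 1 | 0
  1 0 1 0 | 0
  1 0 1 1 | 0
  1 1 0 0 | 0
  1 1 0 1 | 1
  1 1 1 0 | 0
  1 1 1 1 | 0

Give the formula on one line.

((a & (~c & b)) & d)

  ~c = 1100110011001100
  (~c & b) = 0000110000001100
  (a & (~c & b)) = 0000000000001100
  ((a & (~c & b)) & d) = 0000000000000100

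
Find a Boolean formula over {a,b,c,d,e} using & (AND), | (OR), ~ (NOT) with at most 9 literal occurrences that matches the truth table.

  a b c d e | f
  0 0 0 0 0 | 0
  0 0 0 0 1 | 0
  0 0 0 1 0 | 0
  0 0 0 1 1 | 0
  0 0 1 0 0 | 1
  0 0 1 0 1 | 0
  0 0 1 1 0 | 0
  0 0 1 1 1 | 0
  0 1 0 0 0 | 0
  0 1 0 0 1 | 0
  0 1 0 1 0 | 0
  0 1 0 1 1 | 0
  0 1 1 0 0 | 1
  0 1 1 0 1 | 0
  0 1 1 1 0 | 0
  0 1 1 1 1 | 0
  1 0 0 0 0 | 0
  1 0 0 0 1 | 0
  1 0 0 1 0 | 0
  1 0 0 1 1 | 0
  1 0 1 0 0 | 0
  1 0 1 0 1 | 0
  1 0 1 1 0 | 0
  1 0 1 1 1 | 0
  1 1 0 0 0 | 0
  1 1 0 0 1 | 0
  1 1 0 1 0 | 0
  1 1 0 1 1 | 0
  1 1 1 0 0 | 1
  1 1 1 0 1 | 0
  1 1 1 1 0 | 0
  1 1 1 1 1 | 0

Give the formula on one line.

((~e & ((~a & c) | ((~e | ~c) & b))) & (~d & c))

  ~e = 10101010101010101010101010101010
  ~a = 11111111111111110000000000000000
  (~a & c) = 00001111000011110000000000000000
  ~c = 11110000111100001111000011110000
  (~e | ~c) = 11111010111110101111101011111010
  ((~e | ~c) & b) = 00000000111110100000000011111010
  ((~a & c) | ((~e | ~c) & b)) = 00001111111111110000000011111010
  (~e & ((~a & c) | ((~e | ~c) & b))) = 00001010101010100000000010101010
  ~d = 11001100110011001100110011001100
  (~d & c) = 00001100000011000000110000001100
  ((~e & ((~a & c) | ((~e | ~c) & b))) & (~d & c)) = 00001000000010000000000000001000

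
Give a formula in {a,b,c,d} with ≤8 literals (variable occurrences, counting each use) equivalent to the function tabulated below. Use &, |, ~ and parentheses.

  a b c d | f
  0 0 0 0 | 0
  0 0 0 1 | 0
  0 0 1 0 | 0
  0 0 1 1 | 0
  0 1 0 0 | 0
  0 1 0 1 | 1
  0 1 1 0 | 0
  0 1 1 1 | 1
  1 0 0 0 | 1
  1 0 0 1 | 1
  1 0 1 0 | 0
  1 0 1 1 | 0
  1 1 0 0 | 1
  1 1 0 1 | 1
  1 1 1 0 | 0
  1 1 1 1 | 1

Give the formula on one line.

  ~a = 1111111100000000
  ~c = 1100110011001100
  (~a | ~c) = 1111111111001100
  ((~a | ~c) & a) = 0000000011001100
  (d & b) = 0000010100000101
  (((~a | ~c) & a) | (d & b)) = 0000010111001101

(((~a | ~c) & a) | (d & b))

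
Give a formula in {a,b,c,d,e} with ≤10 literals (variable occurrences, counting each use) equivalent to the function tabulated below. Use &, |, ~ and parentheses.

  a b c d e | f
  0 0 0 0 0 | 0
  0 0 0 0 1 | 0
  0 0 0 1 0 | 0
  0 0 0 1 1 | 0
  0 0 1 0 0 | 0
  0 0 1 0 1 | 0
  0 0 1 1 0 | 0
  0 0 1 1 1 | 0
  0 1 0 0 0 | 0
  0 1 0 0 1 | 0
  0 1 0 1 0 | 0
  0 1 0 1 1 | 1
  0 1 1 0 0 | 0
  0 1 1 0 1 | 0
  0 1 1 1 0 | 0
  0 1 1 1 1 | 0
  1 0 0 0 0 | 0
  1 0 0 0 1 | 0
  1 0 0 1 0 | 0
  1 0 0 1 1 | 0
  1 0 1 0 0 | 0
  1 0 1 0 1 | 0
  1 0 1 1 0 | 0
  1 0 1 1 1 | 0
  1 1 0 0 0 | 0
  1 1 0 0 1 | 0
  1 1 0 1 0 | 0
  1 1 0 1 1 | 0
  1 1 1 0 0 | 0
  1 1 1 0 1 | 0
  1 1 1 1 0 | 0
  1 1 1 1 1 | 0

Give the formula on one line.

  ~a = 11111111111111110000000000000000
  ~c = 11110000111100001111000011110000
  (~a & ~c) = 11110000111100000000000000000000
  ((~a & ~c) & e) = 01010000010100000000000000000000
  (b | c) = 00001111111111110000111111111111
  (~c | ~a) = 11111111111111111111000011110000
  ((b | c) & (~c | ~a)) = 00001111111111110000000011110000
  (((~a & ~c) & e) & ((b | c) & (~c | ~a))) = 00000000010100000000000000000000
  ((((~a & ~c) & e) & ((b | c) & (~c | ~a))) & d) = 00000000000100000000000000000000

((((~a & ~c) & e) & ((b | c) & (~c | ~a))) & d)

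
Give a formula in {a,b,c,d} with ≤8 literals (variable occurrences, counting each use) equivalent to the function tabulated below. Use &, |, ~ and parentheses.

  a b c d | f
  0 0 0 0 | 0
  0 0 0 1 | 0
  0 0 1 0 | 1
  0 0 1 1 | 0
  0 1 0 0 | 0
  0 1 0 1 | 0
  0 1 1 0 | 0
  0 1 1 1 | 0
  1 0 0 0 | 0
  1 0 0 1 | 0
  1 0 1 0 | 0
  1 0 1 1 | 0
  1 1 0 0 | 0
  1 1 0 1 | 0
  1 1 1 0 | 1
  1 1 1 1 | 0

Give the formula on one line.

  ~b = 1111000011110000
  (d | ~b) = 1111010111110101
  (a | (d | ~b)) = 1111010111111111
  ~d = 1010101010101010
  ~a = 1111111100000000
  (~a | b) = 1111111100001111
  (~d & (~a | b)) = 1010101000001010
  ((a | (d | ~b)) & (~d & (~a | b))) = 1010000000001010
  (d | c) = 0111011101110111
  (((a | (d | ~b)) & (~d & (~a | b))) & (d | c)) = 0010000000000010

(((a | (d | ~b)) & (~d & (~a | b))) & (d | c))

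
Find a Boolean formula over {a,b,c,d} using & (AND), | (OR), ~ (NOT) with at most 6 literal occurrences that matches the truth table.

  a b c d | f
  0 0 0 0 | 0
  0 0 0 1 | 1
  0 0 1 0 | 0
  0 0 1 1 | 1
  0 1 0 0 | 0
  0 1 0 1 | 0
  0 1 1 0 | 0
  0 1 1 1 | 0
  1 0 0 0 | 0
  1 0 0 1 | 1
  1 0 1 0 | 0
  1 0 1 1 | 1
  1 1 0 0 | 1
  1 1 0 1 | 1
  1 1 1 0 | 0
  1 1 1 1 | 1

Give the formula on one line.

((~b | a) & (d | (~c & b)))

  ~b = 1111000011110000
  (~b | a) = 1111000011111111
  ~c = 1100110011001100
  (~c & b) = 0000110000001100
  (d | (~c & b)) = 0101110101011101
  ((~b | a) & (d | (~c & b))) = 0101000001011101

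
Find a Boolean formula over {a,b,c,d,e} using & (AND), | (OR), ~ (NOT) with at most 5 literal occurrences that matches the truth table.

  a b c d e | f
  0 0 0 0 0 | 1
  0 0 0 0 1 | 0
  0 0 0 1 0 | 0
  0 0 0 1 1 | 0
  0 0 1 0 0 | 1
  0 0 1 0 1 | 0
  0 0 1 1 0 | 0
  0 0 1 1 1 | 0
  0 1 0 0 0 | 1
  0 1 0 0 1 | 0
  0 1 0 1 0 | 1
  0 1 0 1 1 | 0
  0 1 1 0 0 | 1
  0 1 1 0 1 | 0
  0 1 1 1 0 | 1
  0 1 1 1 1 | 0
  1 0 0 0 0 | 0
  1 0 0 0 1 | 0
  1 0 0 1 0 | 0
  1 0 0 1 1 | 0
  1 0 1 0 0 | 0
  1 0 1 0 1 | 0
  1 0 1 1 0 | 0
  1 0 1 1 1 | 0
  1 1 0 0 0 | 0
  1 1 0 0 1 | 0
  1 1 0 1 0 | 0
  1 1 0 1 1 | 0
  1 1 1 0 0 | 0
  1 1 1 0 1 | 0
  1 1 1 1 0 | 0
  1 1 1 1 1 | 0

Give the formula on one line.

  ~d = 11001100110011001100110011001100
  (~d | b) = 11001100111111111100110011111111
  ~e = 10101010101010101010101010101010
  ~a = 11111111111111110000000000000000
  (~e & ~a) = 10101010101010100000000000000000
  ((~d | b) & (~e & ~a)) = 10001000101010100000000000000000

((~d | b) & (~e & ~a))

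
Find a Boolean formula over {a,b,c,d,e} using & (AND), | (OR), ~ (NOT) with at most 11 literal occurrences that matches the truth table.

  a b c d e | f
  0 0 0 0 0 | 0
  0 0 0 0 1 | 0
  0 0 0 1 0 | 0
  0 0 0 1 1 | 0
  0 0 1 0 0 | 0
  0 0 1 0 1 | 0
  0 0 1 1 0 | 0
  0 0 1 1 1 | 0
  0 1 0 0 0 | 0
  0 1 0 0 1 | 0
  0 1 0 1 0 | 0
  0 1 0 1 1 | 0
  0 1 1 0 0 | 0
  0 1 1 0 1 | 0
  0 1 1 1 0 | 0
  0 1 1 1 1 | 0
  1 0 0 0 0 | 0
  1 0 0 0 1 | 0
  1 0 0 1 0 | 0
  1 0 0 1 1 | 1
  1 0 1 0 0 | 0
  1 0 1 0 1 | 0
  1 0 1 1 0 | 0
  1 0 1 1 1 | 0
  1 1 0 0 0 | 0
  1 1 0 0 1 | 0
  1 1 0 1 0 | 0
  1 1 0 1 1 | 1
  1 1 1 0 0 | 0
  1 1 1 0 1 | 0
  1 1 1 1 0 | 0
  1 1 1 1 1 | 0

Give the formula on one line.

  (d & e) = 00010001000100010001000100010001
  (b & c) = 00000000000011110000000000001111
  (a | (b & c)) = 00000000000011111111111111111111
  ((d & e) & (a | (b & c))) = 00000000000000010001000100010001
  ~c = 11110000111100001111000011110000
  ~e = 10101010101010101010101010101010
  (~c | ~e) = 11111010111110101111101011111010
  ((~c | ~e) & d) = 00110010001100100011001000110010
  (((d & e) & (a | (b & c))) & ((~c | ~e) & d)) = 00000000000000000001000000010000

(((d & e) & (a | (b & c))) & ((~c | ~e) & d))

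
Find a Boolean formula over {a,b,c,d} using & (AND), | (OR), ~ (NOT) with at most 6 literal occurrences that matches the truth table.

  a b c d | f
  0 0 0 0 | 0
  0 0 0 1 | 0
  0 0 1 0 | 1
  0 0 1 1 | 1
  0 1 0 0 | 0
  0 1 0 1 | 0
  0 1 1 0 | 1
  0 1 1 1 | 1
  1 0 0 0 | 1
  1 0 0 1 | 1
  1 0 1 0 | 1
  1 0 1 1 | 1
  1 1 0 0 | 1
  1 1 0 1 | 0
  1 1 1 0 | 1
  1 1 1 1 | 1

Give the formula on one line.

  ~d = 1010101010101010
  ~b = 1111000011110000
  (~d | ~b) = 1111101011111010
  ((~d | ~b) & a) = 0000000011111010
  (((~d | ~b) & a) | c) = 0011001111111011

(((~d | ~b) & a) | c)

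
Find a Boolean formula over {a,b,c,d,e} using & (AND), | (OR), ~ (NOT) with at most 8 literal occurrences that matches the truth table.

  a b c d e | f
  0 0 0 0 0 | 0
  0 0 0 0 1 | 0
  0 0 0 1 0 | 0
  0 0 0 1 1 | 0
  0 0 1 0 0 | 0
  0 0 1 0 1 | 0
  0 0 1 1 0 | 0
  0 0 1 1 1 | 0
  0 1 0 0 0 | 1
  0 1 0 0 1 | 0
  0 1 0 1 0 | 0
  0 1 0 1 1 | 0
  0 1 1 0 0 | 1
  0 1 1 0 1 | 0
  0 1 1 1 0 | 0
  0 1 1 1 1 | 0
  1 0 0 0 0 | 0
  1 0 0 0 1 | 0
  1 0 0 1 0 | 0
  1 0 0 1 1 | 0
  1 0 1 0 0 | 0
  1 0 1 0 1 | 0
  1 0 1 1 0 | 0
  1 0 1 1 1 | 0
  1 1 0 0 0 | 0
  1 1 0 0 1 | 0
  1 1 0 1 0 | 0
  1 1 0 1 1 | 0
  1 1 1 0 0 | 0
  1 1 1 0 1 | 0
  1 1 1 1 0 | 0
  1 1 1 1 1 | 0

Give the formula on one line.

((~d & (~a & ~e)) & (b | ((~b | d) & a)))

  ~d = 11001100110011001100110011001100
  ~a = 11111111111111110000000000000000
  ~e = 10101010101010101010101010101010
  (~a & ~e) = 10101010101010100000000000000000
  (~d & (~a & ~e)) = 10001000100010000000000000000000
  ~b = 11111111000000001111111100000000
  (~b | d) = 11111111001100111111111100110011
  ((~b | d) & a) = 00000000000000001111111100110011
  (b | ((~b | d) & a)) = 00000000111111111111111111111111
  ((~d & (~a & ~e)) & (b | ((~b | d) & a))) = 00000000100010000000000000000000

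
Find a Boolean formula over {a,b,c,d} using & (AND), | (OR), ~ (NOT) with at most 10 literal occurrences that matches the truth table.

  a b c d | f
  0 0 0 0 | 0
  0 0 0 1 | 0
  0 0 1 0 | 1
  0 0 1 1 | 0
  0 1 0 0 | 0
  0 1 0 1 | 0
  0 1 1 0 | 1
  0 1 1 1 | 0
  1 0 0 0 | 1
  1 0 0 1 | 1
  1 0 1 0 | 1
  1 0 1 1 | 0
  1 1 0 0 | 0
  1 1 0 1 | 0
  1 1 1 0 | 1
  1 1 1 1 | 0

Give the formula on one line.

  ~b = 1111000011110000
  ~a = 1111111100000000
  (c | ~a) = 1111111100110011
  (~b | (c | ~a)) = 1111111111110011
  (a & (~b | (c | ~a))) = 0000000011110011
  ((a & (~b | (c | ~a))) | c) = 0011001111110011
  ~d = 1010101010101010
  (c & ~d) = 0010001000100010
  ~c = 1100110011001100
  (~c & a) = 0000000011001100
  ((c & ~d) | (~c & a)) = 0010001011101110
  (((a & (~b | (c | ~a))) | c) & ((c & ~d) | (~c & a))) = 0010001011100010

(((a & (~b | (c | ~a))) | c) & ((c & ~d) | (~c & a)))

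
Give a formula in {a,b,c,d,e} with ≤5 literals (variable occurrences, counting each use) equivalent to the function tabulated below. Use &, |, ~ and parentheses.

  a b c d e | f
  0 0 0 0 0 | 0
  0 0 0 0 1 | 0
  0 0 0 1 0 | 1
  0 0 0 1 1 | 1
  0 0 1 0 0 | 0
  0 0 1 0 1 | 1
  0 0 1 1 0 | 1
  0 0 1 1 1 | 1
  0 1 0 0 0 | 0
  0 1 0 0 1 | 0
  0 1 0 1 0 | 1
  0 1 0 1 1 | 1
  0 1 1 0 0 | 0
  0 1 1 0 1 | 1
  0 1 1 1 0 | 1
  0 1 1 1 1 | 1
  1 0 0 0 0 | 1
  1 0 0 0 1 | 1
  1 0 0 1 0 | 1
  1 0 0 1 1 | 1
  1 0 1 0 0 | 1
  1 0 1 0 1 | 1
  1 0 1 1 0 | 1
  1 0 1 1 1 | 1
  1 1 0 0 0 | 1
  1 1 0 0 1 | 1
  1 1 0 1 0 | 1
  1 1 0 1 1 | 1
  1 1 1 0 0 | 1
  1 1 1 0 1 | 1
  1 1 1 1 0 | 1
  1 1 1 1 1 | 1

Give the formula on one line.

  (e | a) = 01010101010101011111111111111111
  (a | c) = 00001111000011111111111111111111
  ((e | a) & (a | c)) = 00000101000001011111111111111111
  (d | ((e | a) & (a | c))) = 00110111001101111111111111111111

(d | ((e | a) & (a | c)))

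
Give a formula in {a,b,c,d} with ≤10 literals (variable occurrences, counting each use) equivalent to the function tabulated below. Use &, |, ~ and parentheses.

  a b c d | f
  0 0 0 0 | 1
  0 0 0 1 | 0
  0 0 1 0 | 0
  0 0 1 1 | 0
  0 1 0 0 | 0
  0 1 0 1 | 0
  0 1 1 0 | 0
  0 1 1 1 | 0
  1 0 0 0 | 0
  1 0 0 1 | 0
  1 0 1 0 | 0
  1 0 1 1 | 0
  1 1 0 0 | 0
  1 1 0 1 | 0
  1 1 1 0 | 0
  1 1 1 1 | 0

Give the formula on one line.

((c | (~d & (a | ~c))) & (((~c | b) & (a | ~b)) & ~a))

  ~d = 1010101010101010
  ~c = 1100110011001100
  (a | ~c) = 1100110011111111
  (~d & (a | ~c)) = 1000100010101010
  (c | (~d & (a | ~c))) = 1011101110111011
  (~c | b) = 1100111111001111
  ~b = 1111000011110000
  (a | ~b) = 1111000011111111
  ((~c | b) & (a | ~b)) = 1100000011001111
  ~a = 1111111100000000
  (((~c | b) & (a | ~b)) & ~a) = 1100000000000000
  ((c | (~d & (a | ~c))) & (((~c | b) & (a | ~b)) & ~a)) = 1000000000000000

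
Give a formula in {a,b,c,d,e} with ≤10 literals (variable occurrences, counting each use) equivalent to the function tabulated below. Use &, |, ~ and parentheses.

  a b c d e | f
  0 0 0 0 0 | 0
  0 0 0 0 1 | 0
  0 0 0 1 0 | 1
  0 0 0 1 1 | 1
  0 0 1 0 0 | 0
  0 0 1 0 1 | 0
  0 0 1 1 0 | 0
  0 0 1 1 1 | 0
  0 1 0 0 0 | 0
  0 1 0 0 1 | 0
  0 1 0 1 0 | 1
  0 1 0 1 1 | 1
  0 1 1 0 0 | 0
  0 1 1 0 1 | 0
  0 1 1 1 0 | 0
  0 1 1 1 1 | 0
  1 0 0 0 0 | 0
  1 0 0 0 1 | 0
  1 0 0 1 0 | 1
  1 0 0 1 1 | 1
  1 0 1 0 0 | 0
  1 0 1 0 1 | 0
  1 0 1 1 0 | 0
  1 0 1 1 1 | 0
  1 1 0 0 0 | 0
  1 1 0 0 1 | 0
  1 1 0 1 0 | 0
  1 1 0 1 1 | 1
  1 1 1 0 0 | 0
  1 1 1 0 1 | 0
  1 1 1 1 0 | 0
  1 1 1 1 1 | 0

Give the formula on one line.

((((c | (b & ~a)) | ~b) | e) & (~c & d))

  ~a = 11111111111111110000000000000000
  (b & ~a) = 00000000111111110000000000000000
  (c | (b & ~a)) = 00001111111111110000111100001111
  ~b = 11111111000000001111111100000000
  ((c | (b & ~a)) | ~b) = 11111111111111111111111100001111
  (((c | (b & ~a)) | ~b) | e) = 11111111111111111111111101011111
  ~c = 11110000111100001111000011110000
  (~c & d) = 00110000001100000011000000110000
  ((((c | (b & ~a)) | ~b) | e) & (~c & d)) = 00110000001100000011000000010000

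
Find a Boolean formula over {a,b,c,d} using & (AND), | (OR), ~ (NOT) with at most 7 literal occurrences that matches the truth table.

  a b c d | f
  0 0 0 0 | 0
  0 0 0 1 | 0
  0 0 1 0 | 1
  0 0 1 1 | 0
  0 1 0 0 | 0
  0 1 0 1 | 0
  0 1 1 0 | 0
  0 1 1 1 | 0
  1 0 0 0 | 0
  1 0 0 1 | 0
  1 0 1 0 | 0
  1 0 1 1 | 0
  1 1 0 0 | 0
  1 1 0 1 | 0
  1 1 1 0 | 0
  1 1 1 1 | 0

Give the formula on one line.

((((~b & (c | b)) | d) & (~a | d)) & ~d)

  ~b = 1111000011110000
  (c | b) = 0011111100111111
  (~b & (c | b)) = 0011000000110000
  ((~b & (c | b)) | d) = 0111010101110101
  ~a = 1111111100000000
  (~a | d) = 1111111101010101
  (((~b & (c | b)) | d) & (~a | d)) = 0111010101010101
  ~d = 1010101010101010
  ((((~b & (c | b)) | d) & (~a | d)) & ~d) = 0010000000000000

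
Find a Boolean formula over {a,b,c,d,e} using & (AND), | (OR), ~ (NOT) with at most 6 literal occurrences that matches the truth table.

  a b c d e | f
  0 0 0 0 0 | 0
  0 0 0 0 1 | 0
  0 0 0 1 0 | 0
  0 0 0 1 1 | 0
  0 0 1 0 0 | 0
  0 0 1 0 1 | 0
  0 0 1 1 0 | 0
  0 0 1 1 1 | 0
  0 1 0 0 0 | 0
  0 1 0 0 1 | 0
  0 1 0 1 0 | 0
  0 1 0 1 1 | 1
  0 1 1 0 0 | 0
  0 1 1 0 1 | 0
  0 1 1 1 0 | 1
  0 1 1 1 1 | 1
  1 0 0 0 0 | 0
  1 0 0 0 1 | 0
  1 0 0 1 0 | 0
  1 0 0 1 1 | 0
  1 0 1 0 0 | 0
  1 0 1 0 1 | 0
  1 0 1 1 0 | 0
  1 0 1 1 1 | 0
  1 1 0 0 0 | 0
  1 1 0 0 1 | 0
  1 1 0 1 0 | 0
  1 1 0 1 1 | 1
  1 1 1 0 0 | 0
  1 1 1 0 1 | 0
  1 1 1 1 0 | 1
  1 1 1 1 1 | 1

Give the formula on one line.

  (e | c) = 01011111010111110101111101011111
  ((e | c) & b) = 00000000010111110000000001011111
  (((e | c) & b) & d) = 00000000000100110000000000010011

(((e | c) & b) & d)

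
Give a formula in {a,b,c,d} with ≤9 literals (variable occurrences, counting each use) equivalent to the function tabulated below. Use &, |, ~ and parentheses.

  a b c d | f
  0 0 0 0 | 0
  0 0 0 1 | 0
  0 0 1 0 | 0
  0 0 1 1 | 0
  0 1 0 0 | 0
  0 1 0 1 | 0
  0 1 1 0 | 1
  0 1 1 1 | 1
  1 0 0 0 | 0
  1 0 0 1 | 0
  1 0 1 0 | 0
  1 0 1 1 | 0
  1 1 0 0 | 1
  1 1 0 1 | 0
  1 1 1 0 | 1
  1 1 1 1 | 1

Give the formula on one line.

  (a | d) = 0101010111111111
  ((a | d) | c) = 0111011111111111
  ~d = 1010101010101010
  (~d | c) = 1011101110111011
  (((a | d) | c) & (~d | c)) = 0011001110111011
  ((((a | d) | c) & (~d | c)) & b) = 0000001100001011

((((a | d) | c) & (~d | c)) & b)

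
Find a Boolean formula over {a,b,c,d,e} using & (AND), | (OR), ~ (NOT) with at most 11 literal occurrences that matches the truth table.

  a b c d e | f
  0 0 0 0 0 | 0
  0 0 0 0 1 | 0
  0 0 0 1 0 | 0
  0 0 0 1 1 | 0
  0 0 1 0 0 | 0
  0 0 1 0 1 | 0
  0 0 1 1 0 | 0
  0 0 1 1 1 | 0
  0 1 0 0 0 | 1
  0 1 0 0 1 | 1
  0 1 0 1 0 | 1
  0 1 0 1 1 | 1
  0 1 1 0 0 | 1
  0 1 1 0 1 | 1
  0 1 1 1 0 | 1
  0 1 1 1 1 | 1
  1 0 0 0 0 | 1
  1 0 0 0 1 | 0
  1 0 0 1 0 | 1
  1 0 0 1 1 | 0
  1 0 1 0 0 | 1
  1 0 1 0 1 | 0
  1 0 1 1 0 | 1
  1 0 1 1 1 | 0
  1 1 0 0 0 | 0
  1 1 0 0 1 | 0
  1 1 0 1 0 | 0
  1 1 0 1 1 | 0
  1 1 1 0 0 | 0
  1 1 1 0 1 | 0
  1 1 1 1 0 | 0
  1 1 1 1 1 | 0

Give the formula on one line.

((b | (a & (~e | ((b | ~a) & c)))) & (~b | ~a))

  ~e = 10101010101010101010101010101010
  ~a = 11111111111111110000000000000000
  (b | ~a) = 11111111111111110000000011111111
  ((b | ~a) & c) = 00001111000011110000000000001111
  (~e | ((b | ~a) & c)) = 10101111101011111010101010101111
  (a & (~e | ((b | ~a) & c))) = 00000000000000001010101010101111
  (b | (a & (~e | ((b | ~a) & c)))) = 00000000111111111010101011111111
  ~b = 11111111000000001111111100000000
  (~b | ~a) = 11111111111111111111111100000000
  ((b | (a & (~e | ((b | ~a) & c)))) & (~b | ~a)) = 00000000111111111010101000000000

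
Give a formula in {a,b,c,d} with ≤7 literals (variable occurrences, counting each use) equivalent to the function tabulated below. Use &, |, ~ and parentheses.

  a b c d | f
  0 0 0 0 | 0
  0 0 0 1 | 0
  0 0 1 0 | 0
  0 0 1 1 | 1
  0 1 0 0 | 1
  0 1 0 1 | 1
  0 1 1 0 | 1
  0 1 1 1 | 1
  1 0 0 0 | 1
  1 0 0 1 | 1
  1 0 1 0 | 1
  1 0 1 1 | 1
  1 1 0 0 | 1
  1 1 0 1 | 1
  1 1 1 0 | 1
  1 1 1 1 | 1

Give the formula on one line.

((d & (b | (c | ~d))) | (a | b))

  ~d = 1010101010101010
  (c | ~d) = 1011101110111011
  (b | (c | ~d)) = 1011111110111111
  (d & (b | (c | ~d))) = 0001010100010101
  (a | b) = 0000111111111111
  ((d & (b | (c | ~d))) | (a | b)) = 0001111111111111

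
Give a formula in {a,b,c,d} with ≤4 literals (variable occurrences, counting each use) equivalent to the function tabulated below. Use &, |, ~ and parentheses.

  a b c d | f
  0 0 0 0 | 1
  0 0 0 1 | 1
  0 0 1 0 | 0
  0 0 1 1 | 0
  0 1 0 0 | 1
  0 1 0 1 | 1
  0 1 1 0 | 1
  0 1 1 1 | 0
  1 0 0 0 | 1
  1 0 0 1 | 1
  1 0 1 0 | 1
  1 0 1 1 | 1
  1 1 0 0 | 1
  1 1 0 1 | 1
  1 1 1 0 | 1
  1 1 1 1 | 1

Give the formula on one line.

  ~c = 1100110011001100
  ~d = 1010101010101010
  (b & ~d) = 0000101000001010
  (a | (b & ~d)) = 0000101011111111
  (~c | (a | (b & ~d))) = 1100111011111111

(~c | (a | (b & ~d)))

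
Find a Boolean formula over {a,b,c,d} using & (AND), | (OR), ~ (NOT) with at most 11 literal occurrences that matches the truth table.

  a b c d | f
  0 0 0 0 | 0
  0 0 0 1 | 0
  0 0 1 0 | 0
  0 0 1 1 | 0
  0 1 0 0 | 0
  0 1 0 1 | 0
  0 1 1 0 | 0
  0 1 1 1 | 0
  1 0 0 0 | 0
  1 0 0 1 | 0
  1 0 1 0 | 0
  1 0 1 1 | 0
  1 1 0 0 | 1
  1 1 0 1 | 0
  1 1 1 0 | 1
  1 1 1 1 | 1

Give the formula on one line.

  (a & b) = 0000000000001111
  (b | c) = 0011111100111111
  ~a = 1111111100000000
  (c | ~a) = 1111111100110011
  ((b | c) & (c | ~a)) = 0011111100110011
  ~d = 1010101010101010
  (~d & a) = 0000000010101010
  ((~d & a) | ~a) = 1111111110101010
  (((b | c) & (c | ~a)) | ((~d & a) | ~a)) = 1111111110111011
  ((a & b) & (((b | c) & (c | ~a)) | ((~d & a) | ~a))) = 0000000000001011

((a & b) & (((b | c) & (c | ~a)) | ((~d & a) | ~a)))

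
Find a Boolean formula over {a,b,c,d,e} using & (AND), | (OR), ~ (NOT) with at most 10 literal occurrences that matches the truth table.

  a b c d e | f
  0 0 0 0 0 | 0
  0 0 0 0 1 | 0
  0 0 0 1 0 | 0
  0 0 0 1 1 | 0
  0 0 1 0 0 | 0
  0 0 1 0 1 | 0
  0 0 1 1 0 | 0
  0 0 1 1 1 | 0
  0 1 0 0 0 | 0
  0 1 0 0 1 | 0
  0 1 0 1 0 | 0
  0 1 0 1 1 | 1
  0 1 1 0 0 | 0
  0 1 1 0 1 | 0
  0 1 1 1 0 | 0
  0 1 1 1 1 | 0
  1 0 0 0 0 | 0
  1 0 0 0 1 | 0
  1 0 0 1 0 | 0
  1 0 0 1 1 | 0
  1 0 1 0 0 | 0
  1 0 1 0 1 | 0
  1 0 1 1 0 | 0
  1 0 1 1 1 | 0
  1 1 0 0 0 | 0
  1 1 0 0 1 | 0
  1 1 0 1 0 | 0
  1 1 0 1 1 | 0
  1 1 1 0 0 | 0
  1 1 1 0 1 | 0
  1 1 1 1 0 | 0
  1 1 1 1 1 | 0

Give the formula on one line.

  (b & d) = 00000000001100110000000000110011
  (e | c) = 01011111010111110101111101011111
  ((b & d) & (e | c)) = 00000000000100110000000000010011
  ~a = 11111111111111110000000000000000
  (~a | c) = 11111111111111110000111100001111
  ~c = 11110000111100001111000011110000
  (d & ~c) = 00110000001100000011000000110000
  ((~a | c) & (d & ~c)) = 00110000001100000000000000000000
  (((b & d) & (e | c)) & ((~a | c) & (d & ~c))) = 00000000000100000000000000000000

(((b & d) & (e | c)) & ((~a | c) & (d & ~c)))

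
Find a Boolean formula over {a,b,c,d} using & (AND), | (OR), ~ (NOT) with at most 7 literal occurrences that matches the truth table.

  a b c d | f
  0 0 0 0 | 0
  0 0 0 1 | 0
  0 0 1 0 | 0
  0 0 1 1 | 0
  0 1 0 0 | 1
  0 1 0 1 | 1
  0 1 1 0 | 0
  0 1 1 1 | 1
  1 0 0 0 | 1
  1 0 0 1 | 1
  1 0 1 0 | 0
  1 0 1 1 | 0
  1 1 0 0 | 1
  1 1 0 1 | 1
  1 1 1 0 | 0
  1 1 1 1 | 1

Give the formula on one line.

(((d & b) | (b & ~c)) | (a & ~c))

  (d & b) = 0000010100000101
  ~c = 1100110011001100
  (b & ~c) = 0000110000001100
  ((d & b) | (b & ~c)) = 0000110100001101
  (a & ~c) = 0000000011001100
  (((d & b) | (b & ~c)) | (a & ~c)) = 0000110111001101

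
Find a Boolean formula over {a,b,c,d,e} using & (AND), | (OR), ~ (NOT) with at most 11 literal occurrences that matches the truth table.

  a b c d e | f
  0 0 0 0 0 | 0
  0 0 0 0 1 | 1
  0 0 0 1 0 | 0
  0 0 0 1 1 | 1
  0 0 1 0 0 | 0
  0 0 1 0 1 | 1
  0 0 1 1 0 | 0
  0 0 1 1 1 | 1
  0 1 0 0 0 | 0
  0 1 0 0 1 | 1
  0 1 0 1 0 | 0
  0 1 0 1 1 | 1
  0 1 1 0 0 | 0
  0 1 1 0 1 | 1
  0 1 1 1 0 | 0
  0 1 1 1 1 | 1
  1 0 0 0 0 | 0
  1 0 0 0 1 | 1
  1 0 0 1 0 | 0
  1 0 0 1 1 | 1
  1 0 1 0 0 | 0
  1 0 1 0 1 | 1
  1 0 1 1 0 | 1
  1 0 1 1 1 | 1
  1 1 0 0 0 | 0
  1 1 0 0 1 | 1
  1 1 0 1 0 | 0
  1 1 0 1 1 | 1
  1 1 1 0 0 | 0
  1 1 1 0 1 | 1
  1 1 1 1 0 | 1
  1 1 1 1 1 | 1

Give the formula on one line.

((((~e | (~a & b)) | ~a) & ((e | (a & d)) & c)) | e)

  ~e = 10101010101010101010101010101010
  ~a = 11111111111111110000000000000000
  (~a & b) = 00000000111111110000000000000000
  (~e | (~a & b)) = 10101010111111111010101010101010
  ((~e | (~a & b)) | ~a) = 11111111111111111010101010101010
  (a & d) = 00000000000000000011001100110011
  (e | (a & d)) = 01010101010101010111011101110111
  ((e | (a & d)) & c) = 00000101000001010000011100000111
  (((~e | (~a & b)) | ~a) & ((e | (a & d)) & c)) = 00000101000001010000001000000010
  ((((~e | (~a & b)) | ~a) & ((e | (a & d)) & c)) | e) = 01010101010101010101011101010111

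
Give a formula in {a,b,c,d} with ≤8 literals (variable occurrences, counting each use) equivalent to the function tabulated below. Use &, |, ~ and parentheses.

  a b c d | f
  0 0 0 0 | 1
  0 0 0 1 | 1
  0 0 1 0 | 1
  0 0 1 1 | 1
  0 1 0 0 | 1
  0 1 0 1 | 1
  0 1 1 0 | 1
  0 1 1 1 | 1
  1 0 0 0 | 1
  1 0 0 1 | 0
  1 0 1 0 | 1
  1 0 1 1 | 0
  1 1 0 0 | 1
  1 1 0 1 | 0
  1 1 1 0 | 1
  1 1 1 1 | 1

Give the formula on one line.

  ~d = 1010101010101010
  (b & c) = 0000001100000011
  (~d | (b & c)) = 1010101110101011
  ~a = 1111111100000000
  (~a | ~d) = 1111111110101010
  ((~d | (b & c)) | (~a | ~d)) = 1111111110101011

((~d | (b & c)) | (~a | ~d))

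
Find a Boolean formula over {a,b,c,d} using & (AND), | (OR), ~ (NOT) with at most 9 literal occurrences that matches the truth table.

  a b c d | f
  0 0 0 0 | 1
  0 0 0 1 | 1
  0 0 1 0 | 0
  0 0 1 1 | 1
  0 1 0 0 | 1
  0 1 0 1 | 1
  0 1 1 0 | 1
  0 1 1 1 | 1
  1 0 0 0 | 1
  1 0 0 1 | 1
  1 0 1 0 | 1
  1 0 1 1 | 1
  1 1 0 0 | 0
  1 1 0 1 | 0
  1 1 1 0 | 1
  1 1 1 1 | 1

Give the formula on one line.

  (b | d) = 0101111101011111
  ~c = 1100110011001100
  (a | ~c) = 1100110011111111
  ((b | d) | (a | ~c)) = 1101111111111111
  ~a = 1111111100000000
  (~a & b) = 0000111100000000
  ~b = 1111000011110000
  ((~a & b) | ~b) = 1111111111110000
  (c & a) = 0000000000110011
  (((~a & b) | ~b) | (c & a)) = 1111111111110011
  (((b | d) | (a | ~c)) & (((~a & b) | ~b) | (c & a))) = 1101111111110011

(((b | d) | (a | ~c)) & (((~a & b) | ~b) | (c & a)))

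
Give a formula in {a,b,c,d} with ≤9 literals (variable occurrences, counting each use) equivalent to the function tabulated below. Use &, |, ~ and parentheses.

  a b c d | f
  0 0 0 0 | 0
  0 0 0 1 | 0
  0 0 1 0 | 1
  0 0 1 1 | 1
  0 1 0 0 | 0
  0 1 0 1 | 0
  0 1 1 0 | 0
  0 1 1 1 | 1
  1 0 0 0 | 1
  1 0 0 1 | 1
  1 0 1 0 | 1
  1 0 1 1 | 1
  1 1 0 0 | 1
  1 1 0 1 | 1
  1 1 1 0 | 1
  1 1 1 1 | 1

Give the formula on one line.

(a | (((~b | d) & c) & (~a | ~b)))

  ~b = 1111000011110000
  (~b | d) = 1111010111110101
  ((~b | d) & c) = 0011000100110001
  ~a = 1111111100000000
  (~a | ~b) = 1111111111110000
  (((~b | d) & c) & (~a | ~b)) = 0011000100110000
  (a | (((~b | d) & c) & (~a | ~b))) = 0011000111111111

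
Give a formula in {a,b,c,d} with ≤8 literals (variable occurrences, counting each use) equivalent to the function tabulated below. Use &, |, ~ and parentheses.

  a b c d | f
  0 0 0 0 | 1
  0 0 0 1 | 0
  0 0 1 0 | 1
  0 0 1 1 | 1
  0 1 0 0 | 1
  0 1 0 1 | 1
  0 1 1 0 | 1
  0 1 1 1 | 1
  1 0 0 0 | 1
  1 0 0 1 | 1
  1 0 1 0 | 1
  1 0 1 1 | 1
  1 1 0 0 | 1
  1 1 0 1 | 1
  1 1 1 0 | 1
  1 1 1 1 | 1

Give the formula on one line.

((~d | (c | a)) | (b | a))

  ~d = 1010101010101010
  (c | a) = 0011001111111111
  (~d | (c | a)) = 1011101111111111
  (b | a) = 0000111111111111
  ((~d | (c | a)) | (b | a)) = 1011111111111111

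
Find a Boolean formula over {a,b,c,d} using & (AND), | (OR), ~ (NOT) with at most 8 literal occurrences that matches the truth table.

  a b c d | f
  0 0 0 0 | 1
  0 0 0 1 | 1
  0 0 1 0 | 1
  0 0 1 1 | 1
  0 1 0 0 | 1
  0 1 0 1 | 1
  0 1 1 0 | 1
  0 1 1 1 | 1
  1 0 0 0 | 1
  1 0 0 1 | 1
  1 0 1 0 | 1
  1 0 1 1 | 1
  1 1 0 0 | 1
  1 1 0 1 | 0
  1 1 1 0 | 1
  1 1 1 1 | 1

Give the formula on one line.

  ~d = 1010101010101010
  (c | ~d) = 1011101110111011
  ~b = 1111000011110000
  (~b | c) = 1111001111110011
  ((c | ~d) | (~b | c)) = 1111101111111011
  ~a = 1111111100000000
  (((c | ~d) | (~b | c)) | ~a) = 1111111111111011

(((c | ~d) | (~b | c)) | ~a)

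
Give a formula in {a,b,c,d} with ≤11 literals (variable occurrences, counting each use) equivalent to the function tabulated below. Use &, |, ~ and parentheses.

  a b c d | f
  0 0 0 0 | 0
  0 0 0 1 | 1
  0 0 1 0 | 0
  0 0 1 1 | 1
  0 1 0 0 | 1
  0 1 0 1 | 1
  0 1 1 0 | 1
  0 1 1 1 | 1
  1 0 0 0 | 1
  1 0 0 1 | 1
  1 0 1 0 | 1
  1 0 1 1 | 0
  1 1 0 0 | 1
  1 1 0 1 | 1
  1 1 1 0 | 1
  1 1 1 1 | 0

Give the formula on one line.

(((a & (~c & d)) | (~a | ~d)) & ((d | b) | a))

  ~c = 1100110011001100
  (~c & d) = 0100010001000100
  (a & (~c & d)) = 0000000001000100
  ~a = 1111111100000000
  ~d = 1010101010101010
  (~a | ~d) = 1111111110101010
  ((a & (~c & d)) | (~a | ~d)) = 1111111111101110
  (d | b) = 0101111101011111
  ((d | b) | a) = 0101111111111111
  (((a & (~c & d)) | (~a | ~d)) & ((d | b) | a)) = 0101111111101110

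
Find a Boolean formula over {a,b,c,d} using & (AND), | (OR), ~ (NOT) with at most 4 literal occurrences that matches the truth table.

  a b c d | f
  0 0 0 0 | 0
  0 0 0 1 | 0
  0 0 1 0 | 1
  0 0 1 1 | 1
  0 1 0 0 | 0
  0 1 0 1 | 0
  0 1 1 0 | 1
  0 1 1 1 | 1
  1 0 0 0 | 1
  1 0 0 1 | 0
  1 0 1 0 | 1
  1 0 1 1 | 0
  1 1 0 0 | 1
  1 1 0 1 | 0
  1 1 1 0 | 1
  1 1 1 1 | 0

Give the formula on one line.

((~d & a) | (~a & c))

  ~d = 1010101010101010
  (~d & a) = 0000000010101010
  ~a = 1111111100000000
  (~a & c) = 0011001100000000
  ((~d & a) | (~a & c)) = 0011001110101010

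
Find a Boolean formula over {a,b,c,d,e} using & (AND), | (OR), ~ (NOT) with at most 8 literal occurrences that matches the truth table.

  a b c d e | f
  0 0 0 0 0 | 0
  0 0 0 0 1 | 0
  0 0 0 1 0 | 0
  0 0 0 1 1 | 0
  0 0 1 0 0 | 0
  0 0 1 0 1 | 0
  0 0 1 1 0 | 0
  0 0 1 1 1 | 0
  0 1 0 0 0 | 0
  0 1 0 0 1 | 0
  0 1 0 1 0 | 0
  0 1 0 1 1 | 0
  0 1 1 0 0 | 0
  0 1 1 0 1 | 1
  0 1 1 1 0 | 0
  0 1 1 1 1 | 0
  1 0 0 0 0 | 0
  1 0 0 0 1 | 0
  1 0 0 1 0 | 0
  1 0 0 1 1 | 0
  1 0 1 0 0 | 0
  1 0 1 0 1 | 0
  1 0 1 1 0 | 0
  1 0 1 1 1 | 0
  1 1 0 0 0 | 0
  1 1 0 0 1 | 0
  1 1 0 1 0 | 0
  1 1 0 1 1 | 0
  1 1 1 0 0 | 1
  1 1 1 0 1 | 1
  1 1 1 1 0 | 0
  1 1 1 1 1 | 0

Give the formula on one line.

((~d & b) & ((e | (a & ~e)) & c))

  ~d = 11001100110011001100110011001100
  (~d & b) = 00000000110011000000000011001100
  ~e = 10101010101010101010101010101010
  (a & ~e) = 00000000000000001010101010101010
  (e | (a & ~e)) = 01010101010101011111111111111111
  ((e | (a & ~e)) & c) = 00000101000001010000111100001111
  ((~d & b) & ((e | (a & ~e)) & c)) = 00000000000001000000000000001100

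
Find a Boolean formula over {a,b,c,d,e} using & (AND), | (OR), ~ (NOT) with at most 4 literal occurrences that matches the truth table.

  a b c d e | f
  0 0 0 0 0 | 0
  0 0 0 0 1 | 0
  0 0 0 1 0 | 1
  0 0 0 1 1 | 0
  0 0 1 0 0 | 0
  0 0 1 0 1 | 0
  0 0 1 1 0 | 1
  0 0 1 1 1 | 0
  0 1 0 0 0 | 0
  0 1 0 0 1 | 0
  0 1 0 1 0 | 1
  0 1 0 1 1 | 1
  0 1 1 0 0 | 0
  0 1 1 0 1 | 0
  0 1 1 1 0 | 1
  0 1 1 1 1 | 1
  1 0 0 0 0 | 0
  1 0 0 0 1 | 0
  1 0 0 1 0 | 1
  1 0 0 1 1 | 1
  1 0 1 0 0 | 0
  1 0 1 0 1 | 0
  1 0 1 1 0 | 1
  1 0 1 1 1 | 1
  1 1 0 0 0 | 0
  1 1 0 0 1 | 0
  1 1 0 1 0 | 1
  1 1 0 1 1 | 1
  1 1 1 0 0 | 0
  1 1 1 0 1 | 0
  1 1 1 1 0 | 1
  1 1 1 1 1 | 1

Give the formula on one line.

(d & ((~e | b) | a))

  ~e = 10101010101010101010101010101010
  (~e | b) = 10101010111111111010101011111111
  ((~e | b) | a) = 10101010111111111111111111111111
  (d & ((~e | b) | a)) = 00100010001100110011001100110011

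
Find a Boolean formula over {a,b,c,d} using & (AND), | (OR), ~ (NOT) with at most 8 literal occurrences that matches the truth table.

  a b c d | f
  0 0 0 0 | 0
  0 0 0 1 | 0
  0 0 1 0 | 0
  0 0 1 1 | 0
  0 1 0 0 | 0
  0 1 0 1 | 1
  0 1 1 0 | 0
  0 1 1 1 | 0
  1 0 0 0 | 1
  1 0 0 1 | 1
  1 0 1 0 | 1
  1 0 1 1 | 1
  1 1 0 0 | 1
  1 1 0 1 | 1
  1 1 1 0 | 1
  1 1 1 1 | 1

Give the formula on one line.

  ~a = 1111111100000000
  (~a & b) = 0000111100000000
  (d & (~a & b)) = 0000010100000000
  ~c = 1100110011001100
  ((d & (~a & b)) & ~c) = 0000010000000000
  (a | ((d & (~a & b)) & ~c)) = 0000010011111111

(a | ((d & (~a & b)) & ~c))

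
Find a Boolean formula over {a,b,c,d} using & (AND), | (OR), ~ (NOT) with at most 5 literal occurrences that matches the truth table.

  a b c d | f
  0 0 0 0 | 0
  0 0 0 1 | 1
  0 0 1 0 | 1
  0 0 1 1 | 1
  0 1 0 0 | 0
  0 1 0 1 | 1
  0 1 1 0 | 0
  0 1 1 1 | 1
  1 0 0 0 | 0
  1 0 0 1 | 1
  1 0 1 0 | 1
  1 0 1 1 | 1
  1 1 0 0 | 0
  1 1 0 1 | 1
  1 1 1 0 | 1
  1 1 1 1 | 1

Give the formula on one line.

  ~b = 1111000011110000
  (a | ~b) = 1111000011111111
  ((a | ~b) & c) = 0011000000110011
  (((a | ~b) & c) | d) = 0111010101110111

(((a | ~b) & c) | d)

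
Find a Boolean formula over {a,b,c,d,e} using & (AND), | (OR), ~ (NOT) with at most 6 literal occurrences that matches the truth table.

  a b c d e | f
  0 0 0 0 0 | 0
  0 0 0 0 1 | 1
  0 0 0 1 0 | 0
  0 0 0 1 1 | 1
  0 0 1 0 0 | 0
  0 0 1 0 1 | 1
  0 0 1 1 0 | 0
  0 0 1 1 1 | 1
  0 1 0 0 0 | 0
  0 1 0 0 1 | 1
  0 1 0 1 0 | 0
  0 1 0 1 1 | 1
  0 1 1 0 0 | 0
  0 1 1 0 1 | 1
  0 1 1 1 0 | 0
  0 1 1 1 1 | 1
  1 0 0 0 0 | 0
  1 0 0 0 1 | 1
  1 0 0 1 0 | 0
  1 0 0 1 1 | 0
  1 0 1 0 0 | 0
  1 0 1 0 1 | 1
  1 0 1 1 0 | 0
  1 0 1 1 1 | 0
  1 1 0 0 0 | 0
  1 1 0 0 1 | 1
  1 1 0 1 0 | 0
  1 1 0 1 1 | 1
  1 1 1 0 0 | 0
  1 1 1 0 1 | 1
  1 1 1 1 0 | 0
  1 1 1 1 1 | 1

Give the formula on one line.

(e & (((b & d) | ~a) | ~d))

  (b & d) = 00000000001100110000000000110011
  ~a = 11111111111111110000000000000000
  ((b & d) | ~a) = 11111111111111110000000000110011
  ~d = 11001100110011001100110011001100
  (((b & d) | ~a) | ~d) = 11111111111111111100110011111111
  (e & (((b & d) | ~a) | ~d)) = 01010101010101010100010001010101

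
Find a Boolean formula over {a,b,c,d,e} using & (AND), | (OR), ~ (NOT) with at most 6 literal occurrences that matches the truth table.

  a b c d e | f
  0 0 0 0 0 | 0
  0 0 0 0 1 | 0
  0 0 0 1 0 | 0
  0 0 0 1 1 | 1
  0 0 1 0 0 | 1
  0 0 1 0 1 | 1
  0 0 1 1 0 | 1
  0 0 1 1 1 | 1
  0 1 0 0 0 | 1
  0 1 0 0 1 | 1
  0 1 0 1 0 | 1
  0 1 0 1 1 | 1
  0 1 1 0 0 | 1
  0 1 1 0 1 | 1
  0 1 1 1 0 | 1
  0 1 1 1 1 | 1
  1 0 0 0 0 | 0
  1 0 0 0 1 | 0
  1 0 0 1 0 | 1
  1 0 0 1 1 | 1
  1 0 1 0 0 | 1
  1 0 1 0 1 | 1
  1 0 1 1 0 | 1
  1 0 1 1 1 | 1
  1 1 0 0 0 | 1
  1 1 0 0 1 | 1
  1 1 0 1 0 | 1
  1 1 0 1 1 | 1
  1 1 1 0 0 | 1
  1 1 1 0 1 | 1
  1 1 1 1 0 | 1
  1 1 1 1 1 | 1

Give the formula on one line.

  (a & d) = 00000000000000000011001100110011
  (b | (a & d)) = 00000000111111110011001111111111
  (e & d) = 00010001000100010001000100010001
  (c | (e & d)) = 00011111000111110001111100011111
  ((b | (a & d)) | (c | (e & d))) = 00011111111111110011111111111111

((b | (a & d)) | (c | (e & d)))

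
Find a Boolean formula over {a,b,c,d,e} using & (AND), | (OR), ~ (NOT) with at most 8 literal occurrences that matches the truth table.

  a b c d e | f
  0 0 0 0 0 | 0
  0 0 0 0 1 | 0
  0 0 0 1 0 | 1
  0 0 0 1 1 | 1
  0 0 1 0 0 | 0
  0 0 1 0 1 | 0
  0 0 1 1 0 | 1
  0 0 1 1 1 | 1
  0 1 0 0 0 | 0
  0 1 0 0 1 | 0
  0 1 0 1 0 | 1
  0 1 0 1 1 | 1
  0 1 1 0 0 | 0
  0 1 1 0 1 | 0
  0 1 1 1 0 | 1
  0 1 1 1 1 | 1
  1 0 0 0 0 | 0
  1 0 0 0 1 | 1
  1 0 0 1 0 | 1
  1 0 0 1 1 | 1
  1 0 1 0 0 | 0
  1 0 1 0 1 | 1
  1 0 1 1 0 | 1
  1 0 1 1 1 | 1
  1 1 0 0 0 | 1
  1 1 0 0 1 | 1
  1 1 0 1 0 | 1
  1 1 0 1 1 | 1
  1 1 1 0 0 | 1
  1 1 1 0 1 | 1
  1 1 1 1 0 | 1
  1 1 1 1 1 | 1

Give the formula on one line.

  (d | a) = 00110011001100111111111111111111
  ~e = 10101010101010101010101010101010
  (~e & b) = 00000000101010100000000010101010
  ((~e & b) | d) = 00110011101110110011001110111011
  (((~e & b) | d) | e) = 01110111111111110111011111111111
  ((d | a) & (((~e & b) | d) | e)) = 00110011001100110111011111111111

((d | a) & (((~e & b) | d) | e))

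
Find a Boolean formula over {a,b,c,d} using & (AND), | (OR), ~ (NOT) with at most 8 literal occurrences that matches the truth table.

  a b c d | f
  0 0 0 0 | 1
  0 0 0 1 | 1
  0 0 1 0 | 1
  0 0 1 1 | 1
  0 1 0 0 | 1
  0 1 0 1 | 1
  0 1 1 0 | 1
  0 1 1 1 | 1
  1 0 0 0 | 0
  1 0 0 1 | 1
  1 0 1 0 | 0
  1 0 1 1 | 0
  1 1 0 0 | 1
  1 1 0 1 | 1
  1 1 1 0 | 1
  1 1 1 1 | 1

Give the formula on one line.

((((d & ~b) & ~c) | ~a) | (a & b))

  ~b = 1111000011110000
  (d & ~b) = 0101000001010000
  ~c = 1100110011001100
  ((d & ~b) & ~c) = 0100000001000000
  ~a = 1111111100000000
  (((d & ~b) & ~c) | ~a) = 1111111101000000
  (a & b) = 0000000000001111
  ((((d & ~b) & ~c) | ~a) | (a & b)) = 1111111101001111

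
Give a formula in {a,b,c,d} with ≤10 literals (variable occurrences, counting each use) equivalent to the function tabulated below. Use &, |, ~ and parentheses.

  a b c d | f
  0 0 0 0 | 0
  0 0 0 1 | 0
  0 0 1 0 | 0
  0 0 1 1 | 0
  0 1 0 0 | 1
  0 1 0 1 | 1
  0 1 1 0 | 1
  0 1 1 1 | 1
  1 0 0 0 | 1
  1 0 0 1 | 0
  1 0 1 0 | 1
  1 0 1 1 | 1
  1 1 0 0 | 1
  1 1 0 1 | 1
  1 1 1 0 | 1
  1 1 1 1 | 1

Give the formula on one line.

((((~b | (~a & c)) & a) & ((a & c) | ~d)) | b)

  ~b = 1111000011110000
  ~a = 1111111100000000
  (~a & c) = 0011001100000000
  (~b | (~a & c)) = 1111001111110000
  ((~b | (~a & c)) & a) = 0000000011110000
  (a & c) = 0000000000110011
  ~d = 1010101010101010
  ((a & c) | ~d) = 1010101010111011
  (((~b | (~a & c)) & a) & ((a & c) | ~d)) = 0000000010110000
  ((((~b | (~a & c)) & a) & ((a & c) | ~d)) | b) = 0000111110111111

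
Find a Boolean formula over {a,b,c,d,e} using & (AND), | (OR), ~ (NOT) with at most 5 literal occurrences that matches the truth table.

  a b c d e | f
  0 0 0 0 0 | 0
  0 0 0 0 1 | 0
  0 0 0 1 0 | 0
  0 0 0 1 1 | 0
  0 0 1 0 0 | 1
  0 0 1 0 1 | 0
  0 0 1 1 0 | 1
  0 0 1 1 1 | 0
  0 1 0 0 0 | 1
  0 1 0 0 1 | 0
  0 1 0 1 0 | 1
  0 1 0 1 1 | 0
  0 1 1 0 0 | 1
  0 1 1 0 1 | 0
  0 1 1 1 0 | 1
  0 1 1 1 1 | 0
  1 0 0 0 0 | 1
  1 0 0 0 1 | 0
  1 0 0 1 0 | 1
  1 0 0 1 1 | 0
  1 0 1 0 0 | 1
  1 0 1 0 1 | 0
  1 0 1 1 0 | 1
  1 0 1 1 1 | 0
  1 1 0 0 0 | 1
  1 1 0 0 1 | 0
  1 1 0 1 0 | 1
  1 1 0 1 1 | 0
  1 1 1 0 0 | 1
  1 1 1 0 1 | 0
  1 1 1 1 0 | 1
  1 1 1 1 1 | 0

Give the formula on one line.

  ~e = 10101010101010101010101010101010
  (a | c) = 00001111000011111111111111111111
  (b | a) = 00000000111111111111111111111111
  ((a | c) | (b | a)) = 00001111111111111111111111111111
  (~e & ((a | c) | (b | a))) = 00001010101010101010101010101010

(~e & ((a | c) | (b | a)))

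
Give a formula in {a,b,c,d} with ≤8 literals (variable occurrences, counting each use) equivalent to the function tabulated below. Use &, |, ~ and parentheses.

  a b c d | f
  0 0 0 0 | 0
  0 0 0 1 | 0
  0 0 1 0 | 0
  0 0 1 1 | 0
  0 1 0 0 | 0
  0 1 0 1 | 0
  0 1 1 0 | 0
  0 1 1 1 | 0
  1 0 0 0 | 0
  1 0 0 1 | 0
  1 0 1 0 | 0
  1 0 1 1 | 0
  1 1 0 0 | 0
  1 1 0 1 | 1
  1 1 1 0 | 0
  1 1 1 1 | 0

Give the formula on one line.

((~c & (b & a)) & ((~b | (d & (a | c))) & b))

  ~c = 1100110011001100
  (b & a) = 0000000000001111
  (~c & (b & a)) = 0000000000001100
  ~b = 1111000011110000
  (a | c) = 0011001111111111
  (d & (a | c)) = 0001000101010101
  (~b | (d & (a | c))) = 1111000111110101
  ((~b | (d & (a | c))) & b) = 0000000100000101
  ((~c & (b & a)) & ((~b | (d & (a | c))) & b)) = 0000000000000100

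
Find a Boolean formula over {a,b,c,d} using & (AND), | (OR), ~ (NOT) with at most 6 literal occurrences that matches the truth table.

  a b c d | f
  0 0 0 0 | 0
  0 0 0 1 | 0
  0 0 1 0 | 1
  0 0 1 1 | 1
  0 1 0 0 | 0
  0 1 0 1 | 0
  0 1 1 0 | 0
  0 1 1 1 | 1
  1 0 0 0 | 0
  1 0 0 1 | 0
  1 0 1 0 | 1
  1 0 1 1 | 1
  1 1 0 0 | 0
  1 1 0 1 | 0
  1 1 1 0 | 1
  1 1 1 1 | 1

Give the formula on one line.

(c & (a | (d | ~b)))

  ~b = 1111000011110000
  (d | ~b) = 1111010111110101
  (a | (d | ~b)) = 1111010111111111
  (c & (a | (d | ~b))) = 0011000100110011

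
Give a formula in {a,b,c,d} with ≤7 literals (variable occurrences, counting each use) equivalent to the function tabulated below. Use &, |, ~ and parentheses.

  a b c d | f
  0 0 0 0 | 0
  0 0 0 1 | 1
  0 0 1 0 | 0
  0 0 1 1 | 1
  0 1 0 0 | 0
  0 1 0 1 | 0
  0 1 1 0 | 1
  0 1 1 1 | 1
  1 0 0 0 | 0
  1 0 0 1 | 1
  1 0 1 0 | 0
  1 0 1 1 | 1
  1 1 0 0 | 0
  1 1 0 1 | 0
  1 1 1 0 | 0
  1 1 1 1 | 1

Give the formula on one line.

  ~d = 1010101010101010
  ~a = 1111111100000000
  (~d & ~a) = 1010101000000000
  (c & b) = 0000001100000011
  ((~d & ~a) & (c & b)) = 0000001000000000
  ~b = 1111000011110000
  (~b | c) = 1111001111110011
  ((~b | c) & d) = 0101000101010001
  (((~d & ~a) & (c & b)) | ((~b | c) & d)) = 0101001101010001

(((~d & ~a) & (c & b)) | ((~b | c) & d))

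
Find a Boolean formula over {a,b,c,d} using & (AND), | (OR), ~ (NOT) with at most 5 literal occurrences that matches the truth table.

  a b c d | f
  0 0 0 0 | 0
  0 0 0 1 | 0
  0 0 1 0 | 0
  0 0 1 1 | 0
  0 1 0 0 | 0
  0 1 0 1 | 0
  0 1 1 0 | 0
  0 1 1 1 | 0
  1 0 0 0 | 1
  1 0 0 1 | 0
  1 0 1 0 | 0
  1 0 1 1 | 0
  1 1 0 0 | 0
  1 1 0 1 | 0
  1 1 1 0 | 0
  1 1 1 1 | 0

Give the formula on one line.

(~c & (a & (~b & ~d)))

  ~c = 1100110011001100
  ~b = 1111000011110000
  ~d = 1010101010101010
  (~b & ~d) = 1010000010100000
  (a & (~b & ~d)) = 0000000010100000
  (~c & (a & (~b & ~d))) = 0000000010000000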